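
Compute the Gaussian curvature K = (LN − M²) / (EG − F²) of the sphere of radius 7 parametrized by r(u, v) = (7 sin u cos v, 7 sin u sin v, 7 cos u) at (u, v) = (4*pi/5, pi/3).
K = 1/49

Coefficients of the first fundamental form: E = 49, F = 0, G = 49*sin(u)^2.
Coefficients of the second fundamental form: L = -7*sin(u)/Abs(sin(u)), M = 0, N = -7*sin(u)^3/Abs(sin(u)).
Assemble K = (LN − M²)/(EG − F²) = 1/49. At (u, v) = (4*pi/5, pi/3): K = 1/49.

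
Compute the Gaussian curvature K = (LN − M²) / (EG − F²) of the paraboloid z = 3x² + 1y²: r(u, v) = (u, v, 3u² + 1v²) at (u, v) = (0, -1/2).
K = 3

Coefficients of the first fundamental form: E = 36*u^2 + 1, F = 12*u*v, G = 4*v^2 + 1.
Coefficients of the second fundamental form: L = 6/sqrt(36*u^2 + 4*v^2 + 1), M = 0, N = 2/sqrt(36*u^2 + 4*v^2 + 1).
Assemble K = (LN − M²)/(EG − F²) = 12/(1296*u^4 + 288*u^2*v^2 + 72*u^2 + 16*v^4 + 8*v^2 + 1). At (u, v) = (0, -1/2): K = 3.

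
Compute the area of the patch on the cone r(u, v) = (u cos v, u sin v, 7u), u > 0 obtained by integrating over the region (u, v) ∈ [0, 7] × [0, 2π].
Area = 245*sqrt(2)*pi

Area = ∫∫ √(EG − F²) du dv with √(EG − F²) = 5*sqrt(2)*Abs(u). Integrating over [0, 7] × [0, 2π] gives 245*sqrt(2)*pi.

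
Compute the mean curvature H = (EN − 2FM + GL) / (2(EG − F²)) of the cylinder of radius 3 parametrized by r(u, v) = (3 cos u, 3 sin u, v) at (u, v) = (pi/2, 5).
H = -1/6

With E = 9, F = 0, G = 1, L = -3, M = 0, N = 0, assemble
  H = (EN − 2FM + GL) / (2(EG − F²)) = -1/6.
At (u, v) = (pi/2, 5): H = -1/6.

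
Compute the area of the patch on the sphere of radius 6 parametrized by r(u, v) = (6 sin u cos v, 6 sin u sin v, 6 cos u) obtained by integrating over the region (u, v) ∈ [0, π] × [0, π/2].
Area = 36*pi

Area = ∫∫ √(EG − F²) du dv with √(EG − F²) = 36*Abs(sin(u)). Integrating over [0, π] × [0, π/2] gives 36*pi.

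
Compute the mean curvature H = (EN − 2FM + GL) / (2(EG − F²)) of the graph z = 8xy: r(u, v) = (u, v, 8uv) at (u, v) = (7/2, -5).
H = 1792*sqrt(265)/379215

With E = 64*v^2 + 1, F = 64*u*v, G = 64*u^2 + 1, L = 0, M = 8/sqrt(64*u^2 + 64*v^2 + 1), N = 0, assemble
  H = (EN − 2FM + GL) / (2(EG − F²)) = -512*u*v/(64*u^2 + 64*v^2 + 1)^(3/2).
At (u, v) = (7/2, -5): H = 1792*sqrt(265)/379215.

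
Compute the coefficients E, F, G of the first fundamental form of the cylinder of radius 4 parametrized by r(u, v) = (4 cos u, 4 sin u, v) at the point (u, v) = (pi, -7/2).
E = 16;  F = 0;  G = 1

Partials: r_u = (-4*sin(u), 4*cos(u), 0), r_v = (0, 0, 1). As functions of (u, v):
  E = r_u · r_u = 16,
  F = r_u · r_v = 0,
  G = r_v · r_v = 1.
Evaluating at (u, v) = (pi, -7/2): E = 16, F = 0, G = 1.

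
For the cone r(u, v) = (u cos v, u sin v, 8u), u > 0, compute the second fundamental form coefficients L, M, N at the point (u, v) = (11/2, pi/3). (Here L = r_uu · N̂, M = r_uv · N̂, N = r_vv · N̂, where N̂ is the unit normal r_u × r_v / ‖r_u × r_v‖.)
L = 0;  M = 0;  N = 44*sqrt(65)/65

Compute the unit normal N̂(u, v) = (-8*sqrt(65)*u*cos(v)/(65*Abs(u)), -8*sqrt(65)*u*sin(v)/(65*Abs(u)), sqrt(65)*u/(65*Abs(u))), and the second partials r_uu, r_uv, r_vv. Take dot products:
  L(u, v) = r_uu · N̂ = 0,
  M(u, v) = r_uv · N̂ = 0,
  N(u, v) = r_vv · N̂ = 8*sqrt(65)*u^2/(65*Abs(u)).
Evaluating at (u, v) = (11/2, pi/3):
  L = 0, M = 0, N = 44*sqrt(65)/65.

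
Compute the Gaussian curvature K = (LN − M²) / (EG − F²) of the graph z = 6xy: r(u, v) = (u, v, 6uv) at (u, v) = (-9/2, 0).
K = -9/133225

Coefficients of the first fundamental form: E = 36*v^2 + 1, F = 36*u*v, G = 36*u^2 + 1.
Coefficients of the second fundamental form: L = 0, M = 6/sqrt(36*u^2 + 36*v^2 + 1), N = 0.
Assemble K = (LN − M²)/(EG − F²) = -36/(1296*u^4 + 2592*u^2*v^2 + 72*u^2 + 1296*v^4 + 72*v^2 + 1). At (u, v) = (-9/2, 0): K = -9/133225.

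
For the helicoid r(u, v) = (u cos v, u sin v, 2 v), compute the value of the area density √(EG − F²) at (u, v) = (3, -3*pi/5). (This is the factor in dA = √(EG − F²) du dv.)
√(EG − F²)|_{(3, -3*pi/5)} = sqrt(13)

E = 1, F = 0, G = u^2 + 4, so EG − F² = u^2 + 4. Taking the positive square root: √(EG − F²) = sqrt(u^2 + 4). At (u, v) = (3, -3*pi/5): sqrt(13).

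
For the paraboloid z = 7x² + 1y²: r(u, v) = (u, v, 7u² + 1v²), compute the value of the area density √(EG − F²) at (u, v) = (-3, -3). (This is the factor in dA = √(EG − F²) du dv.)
√(EG − F²)|_{(-3, -3)} = sqrt(1801)

E = 196*u^2 + 1, F = 28*u*v, G = 4*v^2 + 1, so EG − F² = 196*u^2 + 4*v^2 + 1. Taking the positive square root: √(EG − F²) = sqrt(196*u^2 + 4*v^2 + 1). At (u, v) = (-3, -3): sqrt(1801).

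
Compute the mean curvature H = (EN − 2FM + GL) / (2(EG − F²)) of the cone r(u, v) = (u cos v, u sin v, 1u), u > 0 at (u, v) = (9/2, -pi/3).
H = sqrt(2)/18

With E = 2, F = 0, G = u^2, L = 0, M = 0, N = sqrt(2)*u^2/(2*Abs(u)), assemble
  H = (EN − 2FM + GL) / (2(EG − F²)) = sqrt(2)/(4*Abs(u)).
At (u, v) = (9/2, -pi/3): H = sqrt(2)/18.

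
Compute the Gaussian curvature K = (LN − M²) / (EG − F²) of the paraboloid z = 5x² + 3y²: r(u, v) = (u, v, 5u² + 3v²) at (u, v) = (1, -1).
K = 60/18769

Coefficients of the first fundamental form: E = 100*u^2 + 1, F = 60*u*v, G = 36*v^2 + 1.
Coefficients of the second fundamental form: L = 10/sqrt(100*u^2 + 36*v^2 + 1), M = 0, N = 6/sqrt(100*u^2 + 36*v^2 + 1).
Assemble K = (LN − M²)/(EG − F²) = 60/(10000*u^4 + 7200*u^2*v^2 + 200*u^2 + 1296*v^4 + 72*v^2 + 1). At (u, v) = (1, -1): K = 60/18769.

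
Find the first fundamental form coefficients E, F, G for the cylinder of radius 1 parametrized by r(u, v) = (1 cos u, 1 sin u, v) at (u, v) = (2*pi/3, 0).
E = 1;  F = 0;  G = 1

Partials: r_u = (-sin(u), cos(u), 0), r_v = (0, 0, 1). As functions of (u, v):
  E = r_u · r_u = 1,
  F = r_u · r_v = 0,
  G = r_v · r_v = 1.
Evaluating at (u, v) = (2*pi/3, 0): E = 1, F = 0, G = 1.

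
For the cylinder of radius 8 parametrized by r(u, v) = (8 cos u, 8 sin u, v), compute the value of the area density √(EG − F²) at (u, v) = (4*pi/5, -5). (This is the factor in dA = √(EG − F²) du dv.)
√(EG − F²)|_{(4*pi/5, -5)} = 8

E = 64, F = 0, G = 1, so EG − F² = 64. Taking the positive square root: √(EG − F²) = 8. At (u, v) = (4*pi/5, -5): 8.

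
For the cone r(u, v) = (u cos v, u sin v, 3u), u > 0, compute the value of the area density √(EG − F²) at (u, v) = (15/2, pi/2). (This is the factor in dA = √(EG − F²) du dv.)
√(EG − F²)|_{(15/2, pi/2)} = 15*sqrt(10)/2

E = 10, F = 0, G = u^2, so EG − F² = 10*u^2. Taking the positive square root: √(EG − F²) = sqrt(10)*Abs(u). At (u, v) = (15/2, pi/2): 15*sqrt(10)/2.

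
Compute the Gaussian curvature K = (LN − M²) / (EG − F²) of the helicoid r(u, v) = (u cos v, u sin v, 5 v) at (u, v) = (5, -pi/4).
K = -1/100

Coefficients of the first fundamental form: E = 1, F = 0, G = u^2 + 25.
Coefficients of the second fundamental form: L = 0, M = -5/sqrt(u^2 + 25), N = 0.
Assemble K = (LN − M²)/(EG − F²) = -25/(u^2 + 25)^2. At (u, v) = (5, -pi/4): K = -1/100.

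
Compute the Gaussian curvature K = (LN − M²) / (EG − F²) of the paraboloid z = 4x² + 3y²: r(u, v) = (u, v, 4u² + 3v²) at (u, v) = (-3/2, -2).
K = 48/83521

Coefficients of the first fundamental form: E = 64*u^2 + 1, F = 48*u*v, G = 36*v^2 + 1.
Coefficients of the second fundamental form: L = 8/sqrt(64*u^2 + 36*v^2 + 1), M = 0, N = 6/sqrt(64*u^2 + 36*v^2 + 1).
Assemble K = (LN − M²)/(EG − F²) = 48/(4096*u^4 + 4608*u^2*v^2 + 128*u^2 + 1296*v^4 + 72*v^2 + 1). At (u, v) = (-3/2, -2): K = 48/83521.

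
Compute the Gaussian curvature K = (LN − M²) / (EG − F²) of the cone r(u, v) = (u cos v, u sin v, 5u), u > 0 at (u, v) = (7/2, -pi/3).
K = 0

Coefficients of the first fundamental form: E = 26, F = 0, G = u^2.
Coefficients of the second fundamental form: L = 0, M = 0, N = 5*sqrt(26)*u^2/(26*Abs(u)).
Assemble K = (LN − M²)/(EG − F²) = 0. At (u, v) = (7/2, -pi/3): K = 0.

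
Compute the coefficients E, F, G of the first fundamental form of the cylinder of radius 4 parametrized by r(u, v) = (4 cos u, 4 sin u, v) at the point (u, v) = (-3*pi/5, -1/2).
E = 16;  F = 0;  G = 1

Partials: r_u = (-4*sin(u), 4*cos(u), 0), r_v = (0, 0, 1). As functions of (u, v):
  E = r_u · r_u = 16,
  F = r_u · r_v = 0,
  G = r_v · r_v = 1.
Evaluating at (u, v) = (-3*pi/5, -1/2): E = 16, F = 0, G = 1.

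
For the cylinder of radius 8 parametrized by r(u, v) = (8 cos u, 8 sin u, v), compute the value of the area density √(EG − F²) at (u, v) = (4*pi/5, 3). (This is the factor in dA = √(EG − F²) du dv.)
√(EG − F²)|_{(4*pi/5, 3)} = 8

E = 64, F = 0, G = 1, so EG − F² = 64. Taking the positive square root: √(EG − F²) = 8. At (u, v) = (4*pi/5, 3): 8.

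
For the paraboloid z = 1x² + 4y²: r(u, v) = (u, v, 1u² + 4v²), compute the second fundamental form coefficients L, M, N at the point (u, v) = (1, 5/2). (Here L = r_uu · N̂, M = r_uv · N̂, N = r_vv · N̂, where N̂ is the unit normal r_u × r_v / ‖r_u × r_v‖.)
L = 2*sqrt(5)/45;  M = 0;  N = 8*sqrt(5)/45

Compute the unit normal N̂(u, v) = (-2*u/sqrt(4*u^2 + 64*v^2 + 1), -8*v/sqrt(4*u^2 + 64*v^2 + 1), 1/sqrt(4*u^2 + 64*v^2 + 1)), and the second partials r_uu, r_uv, r_vv. Take dot products:
  L(u, v) = r_uu · N̂ = 2/sqrt(4*u^2 + 64*v^2 + 1),
  M(u, v) = r_uv · N̂ = 0,
  N(u, v) = r_vv · N̂ = 8/sqrt(4*u^2 + 64*v^2 + 1).
Evaluating at (u, v) = (1, 5/2):
  L = 2*sqrt(5)/45, M = 0, N = 8*sqrt(5)/45.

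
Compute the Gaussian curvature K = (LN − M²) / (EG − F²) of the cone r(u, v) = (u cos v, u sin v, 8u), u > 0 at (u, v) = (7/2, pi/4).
K = 0

Coefficients of the first fundamental form: E = 65, F = 0, G = u^2.
Coefficients of the second fundamental form: L = 0, M = 0, N = 8*sqrt(65)*u^2/(65*Abs(u)).
Assemble K = (LN − M²)/(EG − F²) = 0. At (u, v) = (7/2, pi/4): K = 0.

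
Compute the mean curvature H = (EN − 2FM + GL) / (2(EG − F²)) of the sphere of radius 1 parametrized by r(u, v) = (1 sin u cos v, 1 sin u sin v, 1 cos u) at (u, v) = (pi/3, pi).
H = -1

With E = 1, F = 0, G = sin(u)^2, L = -sin(u)/Abs(sin(u)), M = 0, N = -sin(u)^3/Abs(sin(u)), assemble
  H = (EN − 2FM + GL) / (2(EG − F²)) = -sin(u)/Abs(sin(u)).
At (u, v) = (pi/3, pi): H = -1.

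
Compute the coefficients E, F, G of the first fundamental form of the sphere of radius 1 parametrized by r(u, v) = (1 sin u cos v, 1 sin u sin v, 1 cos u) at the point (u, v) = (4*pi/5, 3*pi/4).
E = 1;  F = 0;  G = 5/8 - sqrt(5)/8

Partials: r_u = (cos(u)*cos(v), sin(v)*cos(u), -sin(u)), r_v = (-sin(u)*sin(v), sin(u)*cos(v), 0). As functions of (u, v):
  E = r_u · r_u = 1,
  F = r_u · r_v = 0,
  G = r_v · r_v = sin(u)^2.
Evaluating at (u, v) = (4*pi/5, 3*pi/4): E = 1, F = 0, G = 5/8 - sqrt(5)/8.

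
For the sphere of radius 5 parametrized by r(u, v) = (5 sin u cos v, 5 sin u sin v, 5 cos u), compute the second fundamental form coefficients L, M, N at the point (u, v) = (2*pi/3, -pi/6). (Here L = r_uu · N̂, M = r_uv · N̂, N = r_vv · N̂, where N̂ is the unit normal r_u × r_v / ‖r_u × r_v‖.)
L = -5;  M = 0;  N = -15/4

Compute the unit normal N̂(u, v) = (sin(u)^2*cos(v)/Abs(sin(u)), sin(u)^2*sin(v)/Abs(sin(u)), sin(2*u)/(2*Abs(sin(u)))), and the second partials r_uu, r_uv, r_vv. Take dot products:
  L(u, v) = r_uu · N̂ = -5*sin(u)/Abs(sin(u)),
  M(u, v) = r_uv · N̂ = 0,
  N(u, v) = r_vv · N̂ = -5*sin(u)^3/Abs(sin(u)).
Evaluating at (u, v) = (2*pi/3, -pi/6):
  L = -5, M = 0, N = -15/4.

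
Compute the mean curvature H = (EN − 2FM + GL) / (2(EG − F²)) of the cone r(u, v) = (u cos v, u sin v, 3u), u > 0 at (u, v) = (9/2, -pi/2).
H = sqrt(10)/30

With E = 10, F = 0, G = u^2, L = 0, M = 0, N = 3*sqrt(10)*u^2/(10*Abs(u)), assemble
  H = (EN − 2FM + GL) / (2(EG − F²)) = 3*sqrt(10)/(20*Abs(u)).
At (u, v) = (9/2, -pi/2): H = sqrt(10)/30.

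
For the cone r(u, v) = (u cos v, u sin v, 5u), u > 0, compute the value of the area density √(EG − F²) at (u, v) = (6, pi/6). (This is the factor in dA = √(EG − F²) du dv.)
√(EG − F²)|_{(6, pi/6)} = 6*sqrt(26)

E = 26, F = 0, G = u^2, so EG − F² = 26*u^2. Taking the positive square root: √(EG − F²) = sqrt(26)*Abs(u). At (u, v) = (6, pi/6): 6*sqrt(26).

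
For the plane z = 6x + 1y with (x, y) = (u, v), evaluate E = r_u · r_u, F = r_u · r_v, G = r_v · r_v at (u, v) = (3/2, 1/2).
E = 37;  F = 6;  G = 2

Partials: r_u = (1, 0, 6), r_v = (0, 1, 1). As functions of (u, v):
  E = r_u · r_u = 37,
  F = r_u · r_v = 6,
  G = r_v · r_v = 2.
Evaluating at (u, v) = (3/2, 1/2): E = 37, F = 6, G = 2.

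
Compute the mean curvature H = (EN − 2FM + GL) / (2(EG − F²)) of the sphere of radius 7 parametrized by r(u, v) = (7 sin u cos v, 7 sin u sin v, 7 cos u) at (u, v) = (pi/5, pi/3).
H = -1/7

With E = 49, F = 0, G = 49*sin(u)^2, L = -7*sin(u)/Abs(sin(u)), M = 0, N = -7*sin(u)^3/Abs(sin(u)), assemble
  H = (EN − 2FM + GL) / (2(EG − F²)) = -sin(u)/(7*Abs(sin(u))).
At (u, v) = (pi/5, pi/3): H = -1/7.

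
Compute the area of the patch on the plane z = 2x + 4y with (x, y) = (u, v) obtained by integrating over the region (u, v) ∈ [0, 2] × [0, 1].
Area = 2*sqrt(21)

Area = ∫∫ √(EG − F²) du dv with √(EG − F²) = sqrt(21). Integrating over [0, 2] × [0, 1] gives 2*sqrt(21).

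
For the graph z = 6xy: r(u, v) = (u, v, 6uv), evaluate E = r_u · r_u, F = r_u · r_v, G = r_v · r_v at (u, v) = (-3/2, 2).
E = 145;  F = -108;  G = 82

Partials: r_u = (1, 0, 6*v), r_v = (0, 1, 6*u). As functions of (u, v):
  E = r_u · r_u = 36*v^2 + 1,
  F = r_u · r_v = 36*u*v,
  G = r_v · r_v = 36*u^2 + 1.
Evaluating at (u, v) = (-3/2, 2): E = 145, F = -108, G = 82.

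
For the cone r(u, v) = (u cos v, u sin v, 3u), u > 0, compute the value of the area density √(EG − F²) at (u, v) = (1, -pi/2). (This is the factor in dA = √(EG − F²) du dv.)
√(EG − F²)|_{(1, -pi/2)} = sqrt(10)

E = 10, F = 0, G = u^2, so EG − F² = 10*u^2. Taking the positive square root: √(EG − F²) = sqrt(10)*Abs(u). At (u, v) = (1, -pi/2): sqrt(10).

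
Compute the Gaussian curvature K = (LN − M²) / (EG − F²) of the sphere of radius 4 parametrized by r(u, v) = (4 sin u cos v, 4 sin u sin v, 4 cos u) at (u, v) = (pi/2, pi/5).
K = 1/16

Coefficients of the first fundamental form: E = 16, F = 0, G = 16*sin(u)^2.
Coefficients of the second fundamental form: L = -4*sin(u)/Abs(sin(u)), M = 0, N = -4*sin(u)^3/Abs(sin(u)).
Assemble K = (LN − M²)/(EG − F²) = 1/16. At (u, v) = (pi/2, pi/5): K = 1/16.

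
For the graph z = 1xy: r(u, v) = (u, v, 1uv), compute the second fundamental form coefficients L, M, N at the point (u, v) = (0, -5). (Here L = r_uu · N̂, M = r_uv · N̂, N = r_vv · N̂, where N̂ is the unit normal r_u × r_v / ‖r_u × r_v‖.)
L = 0;  M = sqrt(26)/26;  N = 0

Compute the unit normal N̂(u, v) = (-v/sqrt(u^2 + v^2 + 1), -u/sqrt(u^2 + v^2 + 1), 1/sqrt(u^2 + v^2 + 1)), and the second partials r_uu, r_uv, r_vv. Take dot products:
  L(u, v) = r_uu · N̂ = 0,
  M(u, v) = r_uv · N̂ = 1/sqrt(u^2 + v^2 + 1),
  N(u, v) = r_vv · N̂ = 0.
Evaluating at (u, v) = (0, -5):
  L = 0, M = sqrt(26)/26, N = 0.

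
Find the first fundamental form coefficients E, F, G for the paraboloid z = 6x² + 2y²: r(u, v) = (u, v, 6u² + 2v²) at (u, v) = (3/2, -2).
E = 325;  F = -144;  G = 65

Partials: r_u = (1, 0, 12*u), r_v = (0, 1, 4*v). As functions of (u, v):
  E = r_u · r_u = 144*u^2 + 1,
  F = r_u · r_v = 48*u*v,
  G = r_v · r_v = 16*v^2 + 1.
Evaluating at (u, v) = (3/2, -2): E = 325, F = -144, G = 65.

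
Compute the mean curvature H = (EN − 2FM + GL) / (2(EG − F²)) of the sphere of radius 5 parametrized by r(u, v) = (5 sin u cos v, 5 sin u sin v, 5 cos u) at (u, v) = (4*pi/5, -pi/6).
H = -1/5

With E = 25, F = 0, G = 25*sin(u)^2, L = -5*sin(u)/Abs(sin(u)), M = 0, N = -5*sin(u)^3/Abs(sin(u)), assemble
  H = (EN − 2FM + GL) / (2(EG − F²)) = -sin(u)/(5*Abs(sin(u))).
At (u, v) = (4*pi/5, -pi/6): H = -1/5.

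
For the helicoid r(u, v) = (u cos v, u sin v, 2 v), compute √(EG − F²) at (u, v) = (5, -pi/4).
√(EG − F²)|_{(5, -pi/4)} = sqrt(29)

E = 1, F = 0, G = u^2 + 4; EG − F² = u^2 + 4; √(EG − F²) = sqrt(u^2 + 4). At the given point: sqrt(29).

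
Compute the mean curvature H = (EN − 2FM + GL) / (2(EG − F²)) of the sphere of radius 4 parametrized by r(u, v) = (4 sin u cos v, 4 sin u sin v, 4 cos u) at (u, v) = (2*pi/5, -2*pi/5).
H = -1/4

With E = 16, F = 0, G = 16*sin(u)^2, L = -4*sin(u)/Abs(sin(u)), M = 0, N = -4*sin(u)^3/Abs(sin(u)), assemble
  H = (EN − 2FM + GL) / (2(EG − F²)) = -sin(u)/(4*Abs(sin(u))).
At (u, v) = (2*pi/5, -2*pi/5): H = -1/4.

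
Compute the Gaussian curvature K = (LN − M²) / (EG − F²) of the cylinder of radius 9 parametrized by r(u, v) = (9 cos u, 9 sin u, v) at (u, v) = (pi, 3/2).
K = 0

Coefficients of the first fundamental form: E = 81, F = 0, G = 1.
Coefficients of the second fundamental form: L = -9, M = 0, N = 0.
Assemble K = (LN − M²)/(EG − F²) = 0. At (u, v) = (pi, 3/2): K = 0.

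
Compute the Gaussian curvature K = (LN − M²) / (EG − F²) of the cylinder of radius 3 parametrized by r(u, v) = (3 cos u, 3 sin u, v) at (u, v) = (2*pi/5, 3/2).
K = 0

Coefficients of the first fundamental form: E = 9, F = 0, G = 1.
Coefficients of the second fundamental form: L = -3, M = 0, N = 0.
Assemble K = (LN − M²)/(EG − F²) = 0. At (u, v) = (2*pi/5, 3/2): K = 0.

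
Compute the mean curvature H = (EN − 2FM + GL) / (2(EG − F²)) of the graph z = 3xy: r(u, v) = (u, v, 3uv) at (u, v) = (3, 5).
H = -405*sqrt(307)/94249

With E = 9*v^2 + 1, F = 9*u*v, G = 9*u^2 + 1, L = 0, M = 3/sqrt(9*u^2 + 9*v^2 + 1), N = 0, assemble
  H = (EN − 2FM + GL) / (2(EG − F²)) = -27*u*v/(9*u^2 + 9*v^2 + 1)^(3/2).
At (u, v) = (3, 5): H = -405*sqrt(307)/94249.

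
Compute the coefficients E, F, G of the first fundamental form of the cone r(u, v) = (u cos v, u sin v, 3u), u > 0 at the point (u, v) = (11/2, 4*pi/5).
E = 10;  F = 0;  G = 121/4

Partials: r_u = (cos(v), sin(v), 3), r_v = (-u*sin(v), u*cos(v), 0). As functions of (u, v):
  E = r_u · r_u = 10,
  F = r_u · r_v = 0,
  G = r_v · r_v = u^2.
Evaluating at (u, v) = (11/2, 4*pi/5): E = 10, F = 0, G = 121/4.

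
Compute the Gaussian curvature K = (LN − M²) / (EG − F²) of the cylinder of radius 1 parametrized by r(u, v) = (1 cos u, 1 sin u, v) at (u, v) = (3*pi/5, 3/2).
K = 0

Coefficients of the first fundamental form: E = 1, F = 0, G = 1.
Coefficients of the second fundamental form: L = -1, M = 0, N = 0.
Assemble K = (LN − M²)/(EG − F²) = 0. At (u, v) = (3*pi/5, 3/2): K = 0.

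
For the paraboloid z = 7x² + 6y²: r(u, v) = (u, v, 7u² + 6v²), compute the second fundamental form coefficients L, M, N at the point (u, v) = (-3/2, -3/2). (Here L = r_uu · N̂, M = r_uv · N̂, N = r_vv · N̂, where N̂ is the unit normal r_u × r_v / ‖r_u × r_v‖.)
L = 7*sqrt(766)/383;  M = 0;  N = 6*sqrt(766)/383

Compute the unit normal N̂(u, v) = (-14*u/sqrt(196*u^2 + 144*v^2 + 1), -12*v/sqrt(196*u^2 + 144*v^2 + 1), 1/sqrt(196*u^2 + 144*v^2 + 1)), and the second partials r_uu, r_uv, r_vv. Take dot products:
  L(u, v) = r_uu · N̂ = 14/sqrt(196*u^2 + 144*v^2 + 1),
  M(u, v) = r_uv · N̂ = 0,
  N(u, v) = r_vv · N̂ = 12/sqrt(196*u^2 + 144*v^2 + 1).
Evaluating at (u, v) = (-3/2, -3/2):
  L = 7*sqrt(766)/383, M = 0, N = 6*sqrt(766)/383.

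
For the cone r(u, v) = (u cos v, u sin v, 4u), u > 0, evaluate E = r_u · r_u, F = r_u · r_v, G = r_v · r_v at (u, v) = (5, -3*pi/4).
E = 17;  F = 0;  G = 25

Partials: r_u = (cos(v), sin(v), 4), r_v = (-u*sin(v), u*cos(v), 0). As functions of (u, v):
  E = r_u · r_u = 17,
  F = r_u · r_v = 0,
  G = r_v · r_v = u^2.
Evaluating at (u, v) = (5, -3*pi/4): E = 17, F = 0, G = 25.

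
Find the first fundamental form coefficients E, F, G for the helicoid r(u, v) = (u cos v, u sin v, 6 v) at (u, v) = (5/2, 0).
E = 1;  F = 0;  G = 169/4

Partials: r_u = (cos(v), sin(v), 0), r_v = (-u*sin(v), u*cos(v), 6). As functions of (u, v):
  E = r_u · r_u = 1,
  F = r_u · r_v = 0,
  G = r_v · r_v = u^2 + 36.
Evaluating at (u, v) = (5/2, 0): E = 1, F = 0, G = 169/4.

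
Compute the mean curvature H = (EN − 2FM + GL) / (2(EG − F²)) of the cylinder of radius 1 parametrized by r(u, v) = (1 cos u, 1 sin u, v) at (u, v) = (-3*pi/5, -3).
H = -1/2

With E = 1, F = 0, G = 1, L = -1, M = 0, N = 0, assemble
  H = (EN − 2FM + GL) / (2(EG − F²)) = -1/2.
At (u, v) = (-3*pi/5, -3): H = -1/2.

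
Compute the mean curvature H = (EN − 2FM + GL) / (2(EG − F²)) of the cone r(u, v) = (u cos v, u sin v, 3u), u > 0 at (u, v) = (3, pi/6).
H = sqrt(10)/20

With E = 10, F = 0, G = u^2, L = 0, M = 0, N = 3*sqrt(10)*u^2/(10*Abs(u)), assemble
  H = (EN − 2FM + GL) / (2(EG − F²)) = 3*sqrt(10)/(20*Abs(u)).
At (u, v) = (3, pi/6): H = sqrt(10)/20.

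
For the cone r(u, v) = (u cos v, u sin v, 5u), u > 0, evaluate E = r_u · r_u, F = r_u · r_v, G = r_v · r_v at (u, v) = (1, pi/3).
E = 26;  F = 0;  G = 1

Partials: r_u = (cos(v), sin(v), 5), r_v = (-u*sin(v), u*cos(v), 0). As functions of (u, v):
  E = r_u · r_u = 26,
  F = r_u · r_v = 0,
  G = r_v · r_v = u^2.
Evaluating at (u, v) = (1, pi/3): E = 26, F = 0, G = 1.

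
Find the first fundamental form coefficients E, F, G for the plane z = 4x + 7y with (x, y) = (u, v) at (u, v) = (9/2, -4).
E = 17;  F = 28;  G = 50

Partials: r_u = (1, 0, 4), r_v = (0, 1, 7). As functions of (u, v):
  E = r_u · r_u = 17,
  F = r_u · r_v = 28,
  G = r_v · r_v = 50.
Evaluating at (u, v) = (9/2, -4): E = 17, F = 28, G = 50.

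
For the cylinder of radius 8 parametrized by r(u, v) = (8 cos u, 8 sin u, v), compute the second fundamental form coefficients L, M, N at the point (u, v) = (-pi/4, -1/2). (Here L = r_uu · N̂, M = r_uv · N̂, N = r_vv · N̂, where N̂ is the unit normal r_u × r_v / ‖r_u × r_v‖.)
L = -8;  M = 0;  N = 0

Compute the unit normal N̂(u, v) = (cos(u), sin(u), 0), and the second partials r_uu, r_uv, r_vv. Take dot products:
  L(u, v) = r_uu · N̂ = -8,
  M(u, v) = r_uv · N̂ = 0,
  N(u, v) = r_vv · N̂ = 0.
Evaluating at (u, v) = (-pi/4, -1/2):
  L = -8, M = 0, N = 0.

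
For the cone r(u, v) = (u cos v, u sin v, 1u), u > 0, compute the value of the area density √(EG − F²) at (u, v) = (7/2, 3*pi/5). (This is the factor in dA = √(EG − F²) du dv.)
√(EG − F²)|_{(7/2, 3*pi/5)} = 7*sqrt(2)/2

E = 2, F = 0, G = u^2, so EG − F² = 2*u^2. Taking the positive square root: √(EG − F²) = sqrt(2)*Abs(u). At (u, v) = (7/2, 3*pi/5): 7*sqrt(2)/2.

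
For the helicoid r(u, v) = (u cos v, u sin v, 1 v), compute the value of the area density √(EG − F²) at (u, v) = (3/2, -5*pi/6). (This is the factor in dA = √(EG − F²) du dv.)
√(EG − F²)|_{(3/2, -5*pi/6)} = sqrt(13)/2

E = 1, F = 0, G = u^2 + 1, so EG − F² = u^2 + 1. Taking the positive square root: √(EG − F²) = sqrt(u^2 + 1). At (u, v) = (3/2, -5*pi/6): sqrt(13)/2.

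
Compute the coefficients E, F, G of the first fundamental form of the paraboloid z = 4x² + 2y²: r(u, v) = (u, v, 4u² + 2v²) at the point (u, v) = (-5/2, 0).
E = 401;  F = 0;  G = 1

Partials: r_u = (1, 0, 8*u), r_v = (0, 1, 4*v). As functions of (u, v):
  E = r_u · r_u = 64*u^2 + 1,
  F = r_u · r_v = 32*u*v,
  G = r_v · r_v = 16*v^2 + 1.
Evaluating at (u, v) = (-5/2, 0): E = 401, F = 0, G = 1.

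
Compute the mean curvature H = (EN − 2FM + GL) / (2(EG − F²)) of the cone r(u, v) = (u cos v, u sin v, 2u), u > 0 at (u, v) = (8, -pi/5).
H = sqrt(5)/40

With E = 5, F = 0, G = u^2, L = 0, M = 0, N = 2*sqrt(5)*u^2/(5*Abs(u)), assemble
  H = (EN − 2FM + GL) / (2(EG − F²)) = sqrt(5)/(5*Abs(u)).
At (u, v) = (8, -pi/5): H = sqrt(5)/40.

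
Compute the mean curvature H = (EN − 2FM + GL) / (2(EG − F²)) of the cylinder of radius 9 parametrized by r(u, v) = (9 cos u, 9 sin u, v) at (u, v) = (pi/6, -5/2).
H = -1/18

With E = 81, F = 0, G = 1, L = -9, M = 0, N = 0, assemble
  H = (EN − 2FM + GL) / (2(EG − F²)) = -1/18.
At (u, v) = (pi/6, -5/2): H = -1/18.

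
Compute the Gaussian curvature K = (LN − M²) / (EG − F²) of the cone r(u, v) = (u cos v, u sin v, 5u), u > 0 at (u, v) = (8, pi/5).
K = 0

Coefficients of the first fundamental form: E = 26, F = 0, G = u^2.
Coefficients of the second fundamental form: L = 0, M = 0, N = 5*sqrt(26)*u^2/(26*Abs(u)).
Assemble K = (LN − M²)/(EG − F²) = 0. At (u, v) = (8, pi/5): K = 0.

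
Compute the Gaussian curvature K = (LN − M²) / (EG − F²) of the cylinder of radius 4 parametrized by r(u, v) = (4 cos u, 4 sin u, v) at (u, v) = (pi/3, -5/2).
K = 0

Coefficients of the first fundamental form: E = 16, F = 0, G = 1.
Coefficients of the second fundamental form: L = -4, M = 0, N = 0.
Assemble K = (LN − M²)/(EG − F²) = 0. At (u, v) = (pi/3, -5/2): K = 0.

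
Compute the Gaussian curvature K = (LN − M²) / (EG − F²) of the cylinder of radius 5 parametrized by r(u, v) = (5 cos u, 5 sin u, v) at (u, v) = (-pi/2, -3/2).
K = 0

Coefficients of the first fundamental form: E = 25, F = 0, G = 1.
Coefficients of the second fundamental form: L = -5, M = 0, N = 0.
Assemble K = (LN − M²)/(EG − F²) = 0. At (u, v) = (-pi/2, -3/2): K = 0.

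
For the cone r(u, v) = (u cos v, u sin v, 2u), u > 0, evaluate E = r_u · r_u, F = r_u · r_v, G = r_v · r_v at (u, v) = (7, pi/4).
E = 5;  F = 0;  G = 49

Partials: r_u = (cos(v), sin(v), 2), r_v = (-u*sin(v), u*cos(v), 0). As functions of (u, v):
  E = r_u · r_u = 5,
  F = r_u · r_v = 0,
  G = r_v · r_v = u^2.
Evaluating at (u, v) = (7, pi/4): E = 5, F = 0, G = 49.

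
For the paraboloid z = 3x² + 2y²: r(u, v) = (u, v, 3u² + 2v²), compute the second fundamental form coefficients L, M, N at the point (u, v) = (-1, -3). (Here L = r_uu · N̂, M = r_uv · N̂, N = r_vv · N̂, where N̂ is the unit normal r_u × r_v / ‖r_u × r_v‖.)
L = 6*sqrt(181)/181;  M = 0;  N = 4*sqrt(181)/181

Compute the unit normal N̂(u, v) = (-6*u/sqrt(36*u^2 + 16*v^2 + 1), -4*v/sqrt(36*u^2 + 16*v^2 + 1), 1/sqrt(36*u^2 + 16*v^2 + 1)), and the second partials r_uu, r_uv, r_vv. Take dot products:
  L(u, v) = r_uu · N̂ = 6/sqrt(36*u^2 + 16*v^2 + 1),
  M(u, v) = r_uv · N̂ = 0,
  N(u, v) = r_vv · N̂ = 4/sqrt(36*u^2 + 16*v^2 + 1).
Evaluating at (u, v) = (-1, -3):
  L = 6*sqrt(181)/181, M = 0, N = 4*sqrt(181)/181.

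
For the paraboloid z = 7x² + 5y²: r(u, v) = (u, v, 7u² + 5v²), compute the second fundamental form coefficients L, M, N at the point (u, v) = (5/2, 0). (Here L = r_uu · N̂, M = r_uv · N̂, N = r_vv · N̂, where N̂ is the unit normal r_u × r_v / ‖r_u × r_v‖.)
L = 7*sqrt(1226)/613;  M = 0;  N = 5*sqrt(1226)/613

Compute the unit normal N̂(u, v) = (-14*u/sqrt(196*u^2 + 100*v^2 + 1), -10*v/sqrt(196*u^2 + 100*v^2 + 1), 1/sqrt(196*u^2 + 100*v^2 + 1)), and the second partials r_uu, r_uv, r_vv. Take dot products:
  L(u, v) = r_uu · N̂ = 14/sqrt(196*u^2 + 100*v^2 + 1),
  M(u, v) = r_uv · N̂ = 0,
  N(u, v) = r_vv · N̂ = 10/sqrt(196*u^2 + 100*v^2 + 1).
Evaluating at (u, v) = (5/2, 0):
  L = 7*sqrt(1226)/613, M = 0, N = 5*sqrt(1226)/613.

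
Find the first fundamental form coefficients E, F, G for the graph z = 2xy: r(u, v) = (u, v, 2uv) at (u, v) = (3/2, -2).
E = 17;  F = -12;  G = 10

Partials: r_u = (1, 0, 2*v), r_v = (0, 1, 2*u). As functions of (u, v):
  E = r_u · r_u = 4*v^2 + 1,
  F = r_u · r_v = 4*u*v,
  G = r_v · r_v = 4*u^2 + 1.
Evaluating at (u, v) = (3/2, -2): E = 17, F = -12, G = 10.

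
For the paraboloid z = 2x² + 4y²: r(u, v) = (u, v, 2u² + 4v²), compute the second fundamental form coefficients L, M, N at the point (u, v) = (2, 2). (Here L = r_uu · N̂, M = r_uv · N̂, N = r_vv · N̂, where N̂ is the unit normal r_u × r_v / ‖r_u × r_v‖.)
L = 4*sqrt(321)/321;  M = 0;  N = 8*sqrt(321)/321

Compute the unit normal N̂(u, v) = (-4*u/sqrt(16*u^2 + 64*v^2 + 1), -8*v/sqrt(16*u^2 + 64*v^2 + 1), 1/sqrt(16*u^2 + 64*v^2 + 1)), and the second partials r_uu, r_uv, r_vv. Take dot products:
  L(u, v) = r_uu · N̂ = 4/sqrt(16*u^2 + 64*v^2 + 1),
  M(u, v) = r_uv · N̂ = 0,
  N(u, v) = r_vv · N̂ = 8/sqrt(16*u^2 + 64*v^2 + 1).
Evaluating at (u, v) = (2, 2):
  L = 4*sqrt(321)/321, M = 0, N = 8*sqrt(321)/321.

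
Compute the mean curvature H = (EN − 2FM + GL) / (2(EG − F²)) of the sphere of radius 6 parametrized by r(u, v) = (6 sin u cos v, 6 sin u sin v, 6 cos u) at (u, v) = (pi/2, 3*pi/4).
H = -1/6

With E = 36, F = 0, G = 36*sin(u)^2, L = -6*sin(u)/Abs(sin(u)), M = 0, N = -6*sin(u)^3/Abs(sin(u)), assemble
  H = (EN − 2FM + GL) / (2(EG − F²)) = -sin(u)/(6*Abs(sin(u))).
At (u, v) = (pi/2, 3*pi/4): H = -1/6.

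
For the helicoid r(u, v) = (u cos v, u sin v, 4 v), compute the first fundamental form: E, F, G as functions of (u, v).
E = 1;  F = 0;  G = u^2 + 16

Compute partials: r_u = (cos(v), sin(v), 0), r_v = (-u*sin(v), u*cos(v), 4). Then
  E = r_u · r_u = 1,
  F = r_u · r_v = 0,
  G = r_v · r_v = u^2 + 16.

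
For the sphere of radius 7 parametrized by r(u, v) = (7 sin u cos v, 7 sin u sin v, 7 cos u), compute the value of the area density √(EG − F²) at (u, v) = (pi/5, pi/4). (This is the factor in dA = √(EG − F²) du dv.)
√(EG − F²)|_{(pi/5, pi/4)} = 49*sqrt(10 - 2*sqrt(5))/4

E = 49, F = 0, G = 49*sin(u)^2, so EG − F² = 2401*sin(u)^2. Taking the positive square root: √(EG − F²) = 49*Abs(sin(u)). At (u, v) = (pi/5, pi/4): 49*sqrt(10 - 2*sqrt(5))/4.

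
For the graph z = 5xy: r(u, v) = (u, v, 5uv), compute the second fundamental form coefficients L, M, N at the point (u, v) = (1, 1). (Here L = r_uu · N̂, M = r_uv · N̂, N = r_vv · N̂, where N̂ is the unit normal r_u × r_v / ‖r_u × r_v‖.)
L = 0;  M = 5*sqrt(51)/51;  N = 0

Compute the unit normal N̂(u, v) = (-5*v/sqrt(25*u^2 + 25*v^2 + 1), -5*u/sqrt(25*u^2 + 25*v^2 + 1), 1/sqrt(25*u^2 + 25*v^2 + 1)), and the second partials r_uu, r_uv, r_vv. Take dot products:
  L(u, v) = r_uu · N̂ = 0,
  M(u, v) = r_uv · N̂ = 5/sqrt(25*u^2 + 25*v^2 + 1),
  N(u, v) = r_vv · N̂ = 0.
Evaluating at (u, v) = (1, 1):
  L = 0, M = 5*sqrt(51)/51, N = 0.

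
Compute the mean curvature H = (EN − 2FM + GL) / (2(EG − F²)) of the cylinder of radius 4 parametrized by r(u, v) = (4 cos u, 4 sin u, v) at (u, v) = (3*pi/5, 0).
H = -1/8

With E = 16, F = 0, G = 1, L = -4, M = 0, N = 0, assemble
  H = (EN − 2FM + GL) / (2(EG − F²)) = -1/8.
At (u, v) = (3*pi/5, 0): H = -1/8.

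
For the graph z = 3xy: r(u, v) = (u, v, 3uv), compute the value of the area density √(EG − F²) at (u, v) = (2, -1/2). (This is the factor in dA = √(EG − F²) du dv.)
√(EG − F²)|_{(2, -1/2)} = sqrt(157)/2

E = 9*v^2 + 1, F = 9*u*v, G = 9*u^2 + 1, so EG − F² = 9*u^2 + 9*v^2 + 1. Taking the positive square root: √(EG − F²) = sqrt(9*u^2 + 9*v^2 + 1). At (u, v) = (2, -1/2): sqrt(157)/2.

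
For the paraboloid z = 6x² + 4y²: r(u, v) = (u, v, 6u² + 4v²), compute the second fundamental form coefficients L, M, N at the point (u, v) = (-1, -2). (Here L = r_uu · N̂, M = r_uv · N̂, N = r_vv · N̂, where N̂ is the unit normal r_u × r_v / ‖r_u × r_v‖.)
L = 12*sqrt(401)/401;  M = 0;  N = 8*sqrt(401)/401

Compute the unit normal N̂(u, v) = (-12*u/sqrt(144*u^2 + 64*v^2 + 1), -8*v/sqrt(144*u^2 + 64*v^2 + 1), 1/sqrt(144*u^2 + 64*v^2 + 1)), and the second partials r_uu, r_uv, r_vv. Take dot products:
  L(u, v) = r_uu · N̂ = 12/sqrt(144*u^2 + 64*v^2 + 1),
  M(u, v) = r_uv · N̂ = 0,
  N(u, v) = r_vv · N̂ = 8/sqrt(144*u^2 + 64*v^2 + 1).
Evaluating at (u, v) = (-1, -2):
  L = 12*sqrt(401)/401, M = 0, N = 8*sqrt(401)/401.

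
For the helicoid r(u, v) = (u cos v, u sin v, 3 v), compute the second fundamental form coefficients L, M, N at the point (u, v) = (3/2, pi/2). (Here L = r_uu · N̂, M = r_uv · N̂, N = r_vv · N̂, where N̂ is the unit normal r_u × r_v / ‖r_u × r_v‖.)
L = 0;  M = -2*sqrt(5)/5;  N = 0

Compute the unit normal N̂(u, v) = (3*sin(v)/sqrt(u^2 + 9), -3*cos(v)/sqrt(u^2 + 9), u/sqrt(u^2 + 9)), and the second partials r_uu, r_uv, r_vv. Take dot products:
  L(u, v) = r_uu · N̂ = 0,
  M(u, v) = r_uv · N̂ = -3/sqrt(u^2 + 9),
  N(u, v) = r_vv · N̂ = 0.
Evaluating at (u, v) = (3/2, pi/2):
  L = 0, M = -2*sqrt(5)/5, N = 0.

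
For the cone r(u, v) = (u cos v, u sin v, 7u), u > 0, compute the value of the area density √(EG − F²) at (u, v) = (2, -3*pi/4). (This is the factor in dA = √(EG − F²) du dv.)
√(EG − F²)|_{(2, -3*pi/4)} = 10*sqrt(2)

E = 50, F = 0, G = u^2, so EG − F² = 50*u^2. Taking the positive square root: √(EG − F²) = 5*sqrt(2)*Abs(u). At (u, v) = (2, -3*pi/4): 10*sqrt(2).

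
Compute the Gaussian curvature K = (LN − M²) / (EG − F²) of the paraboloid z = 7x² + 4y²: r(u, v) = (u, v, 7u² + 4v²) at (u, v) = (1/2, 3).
K = 28/97969

Coefficients of the first fundamental form: E = 196*u^2 + 1, F = 112*u*v, G = 64*v^2 + 1.
Coefficients of the second fundamental form: L = 14/sqrt(196*u^2 + 64*v^2 + 1), M = 0, N = 8/sqrt(196*u^2 + 64*v^2 + 1).
Assemble K = (LN − M²)/(EG − F²) = 112/(38416*u^4 + 25088*u^2*v^2 + 392*u^2 + 4096*v^4 + 128*v^2 + 1). At (u, v) = (1/2, 3): K = 28/97969.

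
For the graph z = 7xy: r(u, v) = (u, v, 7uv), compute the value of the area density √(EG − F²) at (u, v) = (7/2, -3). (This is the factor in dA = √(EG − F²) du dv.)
√(EG − F²)|_{(7/2, -3)} = sqrt(4169)/2

E = 49*v^2 + 1, F = 49*u*v, G = 49*u^2 + 1, so EG − F² = 49*u^2 + 49*v^2 + 1. Taking the positive square root: √(EG − F²) = sqrt(49*u^2 + 49*v^2 + 1). At (u, v) = (7/2, -3): sqrt(4169)/2.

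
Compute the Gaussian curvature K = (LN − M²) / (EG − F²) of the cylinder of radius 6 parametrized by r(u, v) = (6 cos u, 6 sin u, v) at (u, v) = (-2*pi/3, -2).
K = 0

Coefficients of the first fundamental form: E = 36, F = 0, G = 1.
Coefficients of the second fundamental form: L = -6, M = 0, N = 0.
Assemble K = (LN − M²)/(EG − F²) = 0. At (u, v) = (-2*pi/3, -2): K = 0.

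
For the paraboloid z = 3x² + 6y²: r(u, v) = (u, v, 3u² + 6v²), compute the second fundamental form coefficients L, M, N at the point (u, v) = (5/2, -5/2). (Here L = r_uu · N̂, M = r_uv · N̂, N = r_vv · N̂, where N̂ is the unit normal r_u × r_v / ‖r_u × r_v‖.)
L = 3*sqrt(1126)/563;  M = 0;  N = 6*sqrt(1126)/563

Compute the unit normal N̂(u, v) = (-6*u/sqrt(36*u^2 + 144*v^2 + 1), -12*v/sqrt(36*u^2 + 144*v^2 + 1), 1/sqrt(36*u^2 + 144*v^2 + 1)), and the second partials r_uu, r_uv, r_vv. Take dot products:
  L(u, v) = r_uu · N̂ = 6/sqrt(36*u^2 + 144*v^2 + 1),
  M(u, v) = r_uv · N̂ = 0,
  N(u, v) = r_vv · N̂ = 12/sqrt(36*u^2 + 144*v^2 + 1).
Evaluating at (u, v) = (5/2, -5/2):
  L = 3*sqrt(1126)/563, M = 0, N = 6*sqrt(1126)/563.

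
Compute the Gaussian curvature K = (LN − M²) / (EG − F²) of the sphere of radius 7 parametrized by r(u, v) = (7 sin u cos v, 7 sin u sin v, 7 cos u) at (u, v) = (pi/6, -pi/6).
K = 1/49

Coefficients of the first fundamental form: E = 49, F = 0, G = 49*sin(u)^2.
Coefficients of the second fundamental form: L = -7*sin(u)/Abs(sin(u)), M = 0, N = -7*sin(u)^3/Abs(sin(u)).
Assemble K = (LN − M²)/(EG − F²) = 1/49. At (u, v) = (pi/6, -pi/6): K = 1/49.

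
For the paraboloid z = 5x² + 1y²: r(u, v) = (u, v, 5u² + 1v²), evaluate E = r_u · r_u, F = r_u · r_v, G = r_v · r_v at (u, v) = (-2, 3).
E = 401;  F = -120;  G = 37

Partials: r_u = (1, 0, 10*u), r_v = (0, 1, 2*v). As functions of (u, v):
  E = r_u · r_u = 100*u^2 + 1,
  F = r_u · r_v = 20*u*v,
  G = r_v · r_v = 4*v^2 + 1.
Evaluating at (u, v) = (-2, 3): E = 401, F = -120, G = 37.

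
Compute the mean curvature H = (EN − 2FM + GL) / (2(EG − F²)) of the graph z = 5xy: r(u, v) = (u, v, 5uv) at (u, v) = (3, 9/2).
H = -13500*sqrt(2929)/8579041

With E = 25*v^2 + 1, F = 25*u*v, G = 25*u^2 + 1, L = 0, M = 5/sqrt(25*u^2 + 25*v^2 + 1), N = 0, assemble
  H = (EN − 2FM + GL) / (2(EG − F²)) = -125*u*v/(25*u^2 + 25*v^2 + 1)^(3/2).
At (u, v) = (3, 9/2): H = -13500*sqrt(2929)/8579041.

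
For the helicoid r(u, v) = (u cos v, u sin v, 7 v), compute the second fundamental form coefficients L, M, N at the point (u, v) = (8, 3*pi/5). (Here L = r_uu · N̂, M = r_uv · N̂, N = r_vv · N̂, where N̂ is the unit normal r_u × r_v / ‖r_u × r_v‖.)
L = 0;  M = -7*sqrt(113)/113;  N = 0

Compute the unit normal N̂(u, v) = (7*sin(v)/sqrt(u^2 + 49), -7*cos(v)/sqrt(u^2 + 49), u/sqrt(u^2 + 49)), and the second partials r_uu, r_uv, r_vv. Take dot products:
  L(u, v) = r_uu · N̂ = 0,
  M(u, v) = r_uv · N̂ = -7/sqrt(u^2 + 49),
  N(u, v) = r_vv · N̂ = 0.
Evaluating at (u, v) = (8, 3*pi/5):
  L = 0, M = -7*sqrt(113)/113, N = 0.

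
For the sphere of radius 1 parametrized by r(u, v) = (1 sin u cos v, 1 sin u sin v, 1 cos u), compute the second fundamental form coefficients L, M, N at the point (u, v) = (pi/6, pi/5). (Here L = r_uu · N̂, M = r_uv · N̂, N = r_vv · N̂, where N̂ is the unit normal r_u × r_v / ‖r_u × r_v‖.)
L = -1;  M = 0;  N = -1/4

Compute the unit normal N̂(u, v) = (sin(u)^2*cos(v)/Abs(sin(u)), sin(u)^2*sin(v)/Abs(sin(u)), sin(2*u)/(2*Abs(sin(u)))), and the second partials r_uu, r_uv, r_vv. Take dot products:
  L(u, v) = r_uu · N̂ = -sin(u)/Abs(sin(u)),
  M(u, v) = r_uv · N̂ = 0,
  N(u, v) = r_vv · N̂ = -sin(u)^3/Abs(sin(u)).
Evaluating at (u, v) = (pi/6, pi/5):
  L = -1, M = 0, N = -1/4.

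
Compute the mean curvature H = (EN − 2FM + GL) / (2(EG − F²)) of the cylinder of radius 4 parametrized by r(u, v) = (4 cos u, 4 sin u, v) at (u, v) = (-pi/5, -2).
H = -1/8

With E = 16, F = 0, G = 1, L = -4, M = 0, N = 0, assemble
  H = (EN − 2FM + GL) / (2(EG − F²)) = -1/8.
At (u, v) = (-pi/5, -2): H = -1/8.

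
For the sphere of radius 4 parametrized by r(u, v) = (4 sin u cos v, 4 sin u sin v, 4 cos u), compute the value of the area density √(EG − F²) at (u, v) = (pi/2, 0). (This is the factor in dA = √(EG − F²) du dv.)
√(EG − F²)|_{(pi/2, 0)} = 16

E = 16, F = 0, G = 16*sin(u)^2, so EG − F² = 256*sin(u)^2. Taking the positive square root: √(EG − F²) = 16*Abs(sin(u)). At (u, v) = (pi/2, 0): 16.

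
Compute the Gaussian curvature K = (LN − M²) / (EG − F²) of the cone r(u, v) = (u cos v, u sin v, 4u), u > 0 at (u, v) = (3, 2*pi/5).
K = 0

Coefficients of the first fundamental form: E = 17, F = 0, G = u^2.
Coefficients of the second fundamental form: L = 0, M = 0, N = 4*sqrt(17)*u^2/(17*Abs(u)).
Assemble K = (LN − M²)/(EG − F²) = 0. At (u, v) = (3, 2*pi/5): K = 0.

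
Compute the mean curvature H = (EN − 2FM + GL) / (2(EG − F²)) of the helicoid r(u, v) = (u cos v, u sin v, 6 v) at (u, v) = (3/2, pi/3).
H = 0

With E = 1, F = 0, G = u^2 + 36, L = 0, M = -6/sqrt(u^2 + 36), N = 0, assemble
  H = (EN − 2FM + GL) / (2(EG − F²)) = 0.
At (u, v) = (3/2, pi/3): H = 0.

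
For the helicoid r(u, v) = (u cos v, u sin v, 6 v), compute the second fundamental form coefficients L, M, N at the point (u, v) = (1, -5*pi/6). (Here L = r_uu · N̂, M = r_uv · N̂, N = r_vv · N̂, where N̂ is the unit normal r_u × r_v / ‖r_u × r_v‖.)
L = 0;  M = -6*sqrt(37)/37;  N = 0

Compute the unit normal N̂(u, v) = (6*sin(v)/sqrt(u^2 + 36), -6*cos(v)/sqrt(u^2 + 36), u/sqrt(u^2 + 36)), and the second partials r_uu, r_uv, r_vv. Take dot products:
  L(u, v) = r_uu · N̂ = 0,
  M(u, v) = r_uv · N̂ = -6/sqrt(u^2 + 36),
  N(u, v) = r_vv · N̂ = 0.
Evaluating at (u, v) = (1, -5*pi/6):
  L = 0, M = -6*sqrt(37)/37, N = 0.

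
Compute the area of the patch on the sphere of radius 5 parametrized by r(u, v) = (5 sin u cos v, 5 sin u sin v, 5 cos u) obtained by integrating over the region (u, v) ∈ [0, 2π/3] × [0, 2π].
Area = 75*pi

Area = ∫∫ √(EG − F²) du dv with √(EG − F²) = 25*Abs(sin(u)). Integrating over [0, 2π/3] × [0, 2π] gives 75*pi.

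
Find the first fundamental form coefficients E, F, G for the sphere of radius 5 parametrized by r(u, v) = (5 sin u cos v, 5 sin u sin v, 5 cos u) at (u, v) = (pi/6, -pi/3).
E = 25;  F = 0;  G = 25/4

Partials: r_u = (5*cos(u)*cos(v), 5*sin(v)*cos(u), -5*sin(u)), r_v = (-5*sin(u)*sin(v), 5*sin(u)*cos(v), 0). As functions of (u, v):
  E = r_u · r_u = 25,
  F = r_u · r_v = 0,
  G = r_v · r_v = 25*sin(u)^2.
Evaluating at (u, v) = (pi/6, -pi/3): E = 25, F = 0, G = 25/4.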